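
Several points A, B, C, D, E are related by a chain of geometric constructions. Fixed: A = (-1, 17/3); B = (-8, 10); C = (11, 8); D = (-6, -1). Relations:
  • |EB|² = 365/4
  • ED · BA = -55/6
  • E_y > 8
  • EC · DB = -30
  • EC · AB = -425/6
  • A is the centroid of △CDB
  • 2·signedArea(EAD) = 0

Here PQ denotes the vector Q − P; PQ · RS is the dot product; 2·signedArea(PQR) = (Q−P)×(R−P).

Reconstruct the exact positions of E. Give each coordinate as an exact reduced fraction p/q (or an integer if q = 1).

E = (3/2, 9)

1. E_x = 3/2  [2·signedArea(EAD) = 0 ∩ EC · AB = -425/6]
2. E_y = 9  [2·signedArea(EAD) = 0 ∩ EC · AB = -425/6]
   → E = (3/2, 9)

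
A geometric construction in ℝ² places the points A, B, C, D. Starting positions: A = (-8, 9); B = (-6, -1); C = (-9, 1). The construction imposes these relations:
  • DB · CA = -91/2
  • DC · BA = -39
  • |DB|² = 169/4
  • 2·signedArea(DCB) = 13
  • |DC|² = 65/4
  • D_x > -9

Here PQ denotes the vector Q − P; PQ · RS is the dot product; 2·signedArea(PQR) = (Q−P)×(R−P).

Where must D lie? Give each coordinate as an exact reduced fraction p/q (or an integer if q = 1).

1. D_x = -17/2  [DC · BA = -39 ∩ DB · CA = -91/2]
2. D_y = 5  [DC · BA = -39 ∩ DB · CA = -91/2]
   → D = (-17/2, 5)

D = (-17/2, 5)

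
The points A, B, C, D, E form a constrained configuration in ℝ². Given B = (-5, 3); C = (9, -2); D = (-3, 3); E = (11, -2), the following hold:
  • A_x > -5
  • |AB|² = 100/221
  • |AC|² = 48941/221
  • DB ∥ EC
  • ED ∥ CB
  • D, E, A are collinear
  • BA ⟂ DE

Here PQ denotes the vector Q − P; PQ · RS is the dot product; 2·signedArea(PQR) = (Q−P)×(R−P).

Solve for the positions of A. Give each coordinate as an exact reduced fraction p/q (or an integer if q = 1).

1. A_x = -1055/221  [D, E, A are collinear ∩ BA ⟂ DE]
2. A_y = 803/221  [D, E, A are collinear ∩ BA ⟂ DE]
   → A = (-1055/221, 803/221)

A = (-1055/221, 803/221)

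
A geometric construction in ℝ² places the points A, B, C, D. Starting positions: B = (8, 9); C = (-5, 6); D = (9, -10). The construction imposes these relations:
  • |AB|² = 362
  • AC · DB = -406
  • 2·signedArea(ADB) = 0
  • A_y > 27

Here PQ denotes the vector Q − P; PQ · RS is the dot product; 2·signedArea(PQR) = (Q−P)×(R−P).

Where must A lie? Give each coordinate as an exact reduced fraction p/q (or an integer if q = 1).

1. A_x = 7  [2·signedArea(ADB) = 0 ∩ AC · DB = -406]
2. A_y = 28  [2·signedArea(ADB) = 0 ∩ AC · DB = -406]
   → A = (7, 28)

A = (7, 28)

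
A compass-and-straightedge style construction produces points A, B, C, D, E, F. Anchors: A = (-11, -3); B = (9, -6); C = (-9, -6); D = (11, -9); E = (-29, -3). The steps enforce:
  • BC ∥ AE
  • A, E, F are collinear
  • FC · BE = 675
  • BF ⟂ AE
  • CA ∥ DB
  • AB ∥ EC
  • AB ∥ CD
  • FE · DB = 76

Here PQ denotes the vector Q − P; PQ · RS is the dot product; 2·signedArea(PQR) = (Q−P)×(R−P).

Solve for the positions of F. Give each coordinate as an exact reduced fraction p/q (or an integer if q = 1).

F = (9, -3)

1. F_x = 9  [A, E, F are collinear ∩ BF ⟂ AE]
2. F_y = -3  [A, E, F are collinear ∩ BF ⟂ AE]
   → F = (9, -3)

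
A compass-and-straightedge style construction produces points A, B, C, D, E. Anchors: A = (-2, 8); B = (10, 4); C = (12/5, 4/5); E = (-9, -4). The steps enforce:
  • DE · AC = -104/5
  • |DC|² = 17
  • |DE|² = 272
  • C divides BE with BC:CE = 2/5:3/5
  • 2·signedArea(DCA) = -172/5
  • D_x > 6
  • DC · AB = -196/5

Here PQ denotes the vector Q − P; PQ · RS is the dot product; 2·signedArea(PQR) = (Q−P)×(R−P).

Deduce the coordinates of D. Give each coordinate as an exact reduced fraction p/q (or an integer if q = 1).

D = (31/5, 12/5)

1. D_x = 31/5  [DE · AC = -104/5 ∩ DC · AB = -196/5]
2. D_y = 12/5  [DE · AC = -104/5 ∩ DC · AB = -196/5]
   → D = (31/5, 12/5)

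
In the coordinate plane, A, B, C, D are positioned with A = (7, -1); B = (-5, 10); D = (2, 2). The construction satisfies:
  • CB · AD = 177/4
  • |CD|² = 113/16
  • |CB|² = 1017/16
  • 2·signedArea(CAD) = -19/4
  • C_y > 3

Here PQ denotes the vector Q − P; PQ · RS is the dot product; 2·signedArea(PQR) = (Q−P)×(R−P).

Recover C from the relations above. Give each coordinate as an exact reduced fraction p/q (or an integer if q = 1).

1. C_x = 1/4  [2·signedArea(CAD) = -19/4 ∩ CB · AD = 177/4]
2. C_y = 4  [2·signedArea(CAD) = -19/4 ∩ CB · AD = 177/4]
   → C = (1/4, 4)

C = (1/4, 4)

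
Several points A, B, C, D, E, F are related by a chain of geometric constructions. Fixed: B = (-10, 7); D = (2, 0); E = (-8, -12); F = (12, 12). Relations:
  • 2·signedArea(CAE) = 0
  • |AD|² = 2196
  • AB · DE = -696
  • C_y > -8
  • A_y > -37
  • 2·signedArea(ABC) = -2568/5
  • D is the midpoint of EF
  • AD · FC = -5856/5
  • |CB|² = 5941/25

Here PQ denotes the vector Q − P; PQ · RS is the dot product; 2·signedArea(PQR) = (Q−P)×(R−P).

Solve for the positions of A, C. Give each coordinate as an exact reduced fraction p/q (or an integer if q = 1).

1. A_x = -28  [line 10·x + 12·y + 712 = 0 ∩ |AD|² = 2196]
2. A_y = -36  [line 10·x + 12·y + 712 = 0 ∩ |AD|² = 2196]
   → A = (-28, -36)
3. C_x = -4  [2·signedArea(CAE) = 0 ∩ 2·signedArea(ABC) = -2568/5]
4. C_y = -36/5  [2·signedArea(CAE) = 0 ∩ 2·signedArea(ABC) = -2568/5]
   → C = (-4, -36/5)

A = (-28, -36)
C = (-4, -36/5)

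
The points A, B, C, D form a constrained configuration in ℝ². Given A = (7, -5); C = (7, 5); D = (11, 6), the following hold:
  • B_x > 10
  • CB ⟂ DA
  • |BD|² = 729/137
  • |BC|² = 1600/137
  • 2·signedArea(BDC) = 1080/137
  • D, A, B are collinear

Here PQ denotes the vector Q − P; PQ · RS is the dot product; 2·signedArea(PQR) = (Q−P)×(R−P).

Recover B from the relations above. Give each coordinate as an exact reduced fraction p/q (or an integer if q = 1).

B = (1399/137, 525/137)

1. B_x = 1399/137  [D, A, B are collinear ∩ CB ⟂ DA]
2. B_y = 525/137  [D, A, B are collinear ∩ CB ⟂ DA]
   → B = (1399/137, 525/137)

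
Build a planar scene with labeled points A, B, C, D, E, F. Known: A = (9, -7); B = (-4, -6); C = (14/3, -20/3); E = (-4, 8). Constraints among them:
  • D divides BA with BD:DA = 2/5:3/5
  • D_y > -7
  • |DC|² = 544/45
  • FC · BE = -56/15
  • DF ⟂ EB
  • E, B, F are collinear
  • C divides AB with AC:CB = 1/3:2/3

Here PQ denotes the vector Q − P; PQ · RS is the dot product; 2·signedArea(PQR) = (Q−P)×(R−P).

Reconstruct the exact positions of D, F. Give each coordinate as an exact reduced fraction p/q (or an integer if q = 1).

1. D_x = 6/5  [D divides BA with BD:DA = 2/5:3/5]
2. D_y = -32/5  [D divides BA with BD:DA = 2/5:3/5]
   → D = (6/5, -32/5)
3. F_x = -4  [E, B, F are collinear ∩ DF ⟂ EB]
4. F_y = -32/5  [E, B, F are collinear ∩ DF ⟂ EB]
   → F = (-4, -32/5)

D = (6/5, -32/5)
F = (-4, -32/5)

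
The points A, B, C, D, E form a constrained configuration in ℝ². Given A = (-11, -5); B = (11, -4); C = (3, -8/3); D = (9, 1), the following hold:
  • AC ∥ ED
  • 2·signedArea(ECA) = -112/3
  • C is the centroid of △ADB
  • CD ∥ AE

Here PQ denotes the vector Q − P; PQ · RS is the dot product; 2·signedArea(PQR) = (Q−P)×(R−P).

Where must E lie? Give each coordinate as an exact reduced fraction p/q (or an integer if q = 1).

1. E_x = -5  [AC ∥ ED ∩ CD ∥ AE]
2. E_y = -4/3  [AC ∥ ED ∩ CD ∥ AE]
   → E = (-5, -4/3)

E = (-5, -4/3)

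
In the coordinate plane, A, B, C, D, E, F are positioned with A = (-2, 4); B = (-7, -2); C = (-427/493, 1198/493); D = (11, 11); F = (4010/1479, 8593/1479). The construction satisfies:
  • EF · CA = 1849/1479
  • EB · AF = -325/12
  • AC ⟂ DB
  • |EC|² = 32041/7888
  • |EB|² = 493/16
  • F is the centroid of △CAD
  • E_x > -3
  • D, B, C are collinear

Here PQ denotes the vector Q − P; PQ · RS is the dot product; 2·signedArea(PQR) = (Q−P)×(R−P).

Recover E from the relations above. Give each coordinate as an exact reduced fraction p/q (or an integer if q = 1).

1. E_x = -5/2  [EF · CA = 1849/1479 ∩ EB · AF = -325/12]
2. E_y = 5/4  [EF · CA = 1849/1479 ∩ EB · AF = -325/12]
   → E = (-5/2, 5/4)

E = (-5/2, 5/4)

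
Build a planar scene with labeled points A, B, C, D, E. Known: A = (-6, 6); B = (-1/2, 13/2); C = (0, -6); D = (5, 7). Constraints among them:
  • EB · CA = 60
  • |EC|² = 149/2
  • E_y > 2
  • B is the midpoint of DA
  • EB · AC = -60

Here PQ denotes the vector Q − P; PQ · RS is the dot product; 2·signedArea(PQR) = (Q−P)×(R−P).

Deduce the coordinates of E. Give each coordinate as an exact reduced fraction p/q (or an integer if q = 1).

1. E_x = 3/2  [line -6·x + 12·y + -21 = 0 ∩ |EC|² = 149/2]
2. E_y = 5/2  [line -6·x + 12·y + -21 = 0 ∩ |EC|² = 149/2]
   → E = (3/2, 5/2)

E = (3/2, 5/2)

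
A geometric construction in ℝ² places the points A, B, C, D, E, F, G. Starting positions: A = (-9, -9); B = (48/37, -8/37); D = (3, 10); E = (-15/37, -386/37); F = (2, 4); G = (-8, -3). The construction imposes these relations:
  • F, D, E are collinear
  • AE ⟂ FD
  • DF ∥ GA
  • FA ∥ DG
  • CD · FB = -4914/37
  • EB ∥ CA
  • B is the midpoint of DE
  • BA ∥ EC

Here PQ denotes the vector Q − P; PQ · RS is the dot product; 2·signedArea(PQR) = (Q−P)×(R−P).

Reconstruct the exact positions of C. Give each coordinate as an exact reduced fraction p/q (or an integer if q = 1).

1. C_x = -396/37  [EB ∥ CA ∩ BA ∥ EC]
2. C_y = -711/37  [EB ∥ CA ∩ BA ∥ EC]
   → C = (-396/37, -711/37)

C = (-396/37, -711/37)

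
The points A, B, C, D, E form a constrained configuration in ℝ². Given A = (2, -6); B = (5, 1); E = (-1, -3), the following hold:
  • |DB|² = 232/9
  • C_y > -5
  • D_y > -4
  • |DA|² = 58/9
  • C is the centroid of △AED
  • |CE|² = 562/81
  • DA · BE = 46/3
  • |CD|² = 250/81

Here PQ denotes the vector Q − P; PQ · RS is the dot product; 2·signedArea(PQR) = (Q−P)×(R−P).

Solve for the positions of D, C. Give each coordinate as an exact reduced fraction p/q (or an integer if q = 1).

1. D_x = 3  [line 6·x + 4·y + -10/3 = 0 ∩ |DA|² = 58/9]
2. D_y = -11/3  [line 6·x + 4·y + -10/3 = 0 ∩ |DA|² = 58/9]
   → D = (3, -11/3)
3. C_x = 4/3  [C is the centroid of △AED]
4. C_y = -38/9  [C is the centroid of △AED]
   → C = (4/3, -38/9)

C = (4/3, -38/9)
D = (3, -11/3)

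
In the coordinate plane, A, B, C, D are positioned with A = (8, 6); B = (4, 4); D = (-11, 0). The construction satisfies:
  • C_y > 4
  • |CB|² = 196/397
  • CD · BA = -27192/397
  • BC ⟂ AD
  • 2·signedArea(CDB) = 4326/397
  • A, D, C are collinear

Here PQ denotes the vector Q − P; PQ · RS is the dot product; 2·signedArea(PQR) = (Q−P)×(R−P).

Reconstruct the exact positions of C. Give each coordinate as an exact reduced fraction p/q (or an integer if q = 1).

1. C_x = 1504/397  [A, D, C are collinear ∩ BC ⟂ AD]
2. C_y = 1854/397  [A, D, C are collinear ∩ BC ⟂ AD]
   → C = (1504/397, 1854/397)

C = (1504/397, 1854/397)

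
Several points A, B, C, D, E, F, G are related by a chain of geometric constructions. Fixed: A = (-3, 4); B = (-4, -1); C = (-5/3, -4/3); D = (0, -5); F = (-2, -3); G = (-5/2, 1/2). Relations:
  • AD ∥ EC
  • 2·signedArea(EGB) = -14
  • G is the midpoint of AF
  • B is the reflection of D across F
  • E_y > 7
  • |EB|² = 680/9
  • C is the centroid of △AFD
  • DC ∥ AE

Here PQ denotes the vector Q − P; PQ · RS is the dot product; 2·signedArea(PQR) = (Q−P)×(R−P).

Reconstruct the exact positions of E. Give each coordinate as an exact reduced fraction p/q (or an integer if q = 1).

E = (-14/3, 23/3)

1. E_x = -14/3  [AD ∥ EC ∩ DC ∥ AE]
2. E_y = 23/3  [AD ∥ EC ∩ DC ∥ AE]
   → E = (-14/3, 23/3)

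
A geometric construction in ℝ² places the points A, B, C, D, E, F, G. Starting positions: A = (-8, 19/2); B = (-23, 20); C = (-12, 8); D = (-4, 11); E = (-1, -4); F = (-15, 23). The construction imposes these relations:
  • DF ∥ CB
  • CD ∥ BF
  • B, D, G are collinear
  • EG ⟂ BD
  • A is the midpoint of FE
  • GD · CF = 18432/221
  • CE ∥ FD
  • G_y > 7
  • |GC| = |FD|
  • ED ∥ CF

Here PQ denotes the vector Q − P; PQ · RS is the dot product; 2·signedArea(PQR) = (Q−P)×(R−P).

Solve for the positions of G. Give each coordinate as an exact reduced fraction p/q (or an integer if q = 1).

1. G_x = 940/221  [B, D, G are collinear ∩ EG ⟂ BD]
2. G_y = 1567/221  [B, D, G are collinear ∩ EG ⟂ BD]
   → G = (940/221, 1567/221)

G = (940/221, 1567/221)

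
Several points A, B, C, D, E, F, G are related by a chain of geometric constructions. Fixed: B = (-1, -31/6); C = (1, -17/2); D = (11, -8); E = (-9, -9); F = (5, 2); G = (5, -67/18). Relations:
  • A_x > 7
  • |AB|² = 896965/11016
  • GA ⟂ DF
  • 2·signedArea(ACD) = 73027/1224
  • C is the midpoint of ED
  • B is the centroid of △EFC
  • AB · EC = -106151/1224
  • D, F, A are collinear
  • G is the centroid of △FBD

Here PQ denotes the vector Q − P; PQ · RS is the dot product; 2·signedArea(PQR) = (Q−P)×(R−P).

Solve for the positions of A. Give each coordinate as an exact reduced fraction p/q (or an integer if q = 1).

A = (1535/204, -1351/612)

1. A_x = 1535/204  [D, F, A are collinear ∩ GA ⟂ DF]
2. A_y = -1351/612  [D, F, A are collinear ∩ GA ⟂ DF]
   → A = (1535/204, -1351/612)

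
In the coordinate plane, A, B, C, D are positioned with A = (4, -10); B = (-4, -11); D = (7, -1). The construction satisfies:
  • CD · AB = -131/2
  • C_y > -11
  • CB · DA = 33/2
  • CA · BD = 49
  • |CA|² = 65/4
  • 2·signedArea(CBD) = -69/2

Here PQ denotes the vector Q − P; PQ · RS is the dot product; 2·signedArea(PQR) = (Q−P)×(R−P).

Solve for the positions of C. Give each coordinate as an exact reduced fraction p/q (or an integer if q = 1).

C = (0, -21/2)

1. C_x = 0  [CD · AB = -131/2 ∩ 2·signedArea(CBD) = -69/2]
2. C_y = -21/2  [CD · AB = -131/2 ∩ 2·signedArea(CBD) = -69/2]
   → C = (0, -21/2)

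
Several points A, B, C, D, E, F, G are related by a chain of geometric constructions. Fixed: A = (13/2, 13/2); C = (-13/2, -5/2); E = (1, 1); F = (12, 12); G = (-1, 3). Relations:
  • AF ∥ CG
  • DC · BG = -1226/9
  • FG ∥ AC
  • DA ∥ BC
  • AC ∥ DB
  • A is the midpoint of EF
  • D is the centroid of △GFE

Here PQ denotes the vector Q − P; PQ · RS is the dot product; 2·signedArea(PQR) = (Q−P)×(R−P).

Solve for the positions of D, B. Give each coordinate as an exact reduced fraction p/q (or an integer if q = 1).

B = (-9, -11/3)
D = (4, 16/3)

1. D_x = 4  [D is the centroid of △GFE]
2. D_y = 16/3  [D is the centroid of △GFE]
   → D = (4, 16/3)
3. B_x = -9  [DA ∥ BC ∩ AC ∥ DB]
4. B_y = -11/3  [DA ∥ BC ∩ AC ∥ DB]
   → B = (-9, -11/3)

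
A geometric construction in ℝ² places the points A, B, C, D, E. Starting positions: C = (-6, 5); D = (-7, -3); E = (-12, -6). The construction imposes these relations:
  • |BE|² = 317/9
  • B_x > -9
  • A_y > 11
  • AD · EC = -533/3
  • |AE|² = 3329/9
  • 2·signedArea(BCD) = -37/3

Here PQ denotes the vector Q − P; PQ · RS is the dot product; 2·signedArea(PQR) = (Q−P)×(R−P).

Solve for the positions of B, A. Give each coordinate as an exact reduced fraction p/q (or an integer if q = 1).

A = (-11/3, 34/3)
B = (-25/3, -4/3)

1. B_x = -25/3  [line 8·x + -1·y + 196/3 = 0 ∩ |BE|² = 317/9]
2. B_y = -4/3  [line 8·x + -1·y + 196/3 = 0 ∩ |BE|² = 317/9]
   → B = (-25/3, -4/3)
3. A_x = -11/3  [line -6·x + -11·y + 308/3 = 0 ∩ |AE|² = 3329/9]
4. A_y = 34/3  [line -6·x + -11·y + 308/3 = 0 ∩ |AE|² = 3329/9]
   → A = (-11/3, 34/3)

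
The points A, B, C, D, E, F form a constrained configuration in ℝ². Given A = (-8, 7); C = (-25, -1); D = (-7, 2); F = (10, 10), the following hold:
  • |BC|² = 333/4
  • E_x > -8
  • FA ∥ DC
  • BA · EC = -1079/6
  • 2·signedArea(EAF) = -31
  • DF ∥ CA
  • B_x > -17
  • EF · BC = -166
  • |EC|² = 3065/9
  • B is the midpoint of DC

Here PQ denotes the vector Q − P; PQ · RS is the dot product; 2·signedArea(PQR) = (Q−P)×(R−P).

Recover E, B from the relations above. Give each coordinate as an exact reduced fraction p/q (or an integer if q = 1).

1. E_x = -23/3  [line -3·x + 18·y + -119 = 0 ∩ |EC|² = 3065/9]
2. E_y = 16/3  [line -3·x + 18·y + -119 = 0 ∩ |EC|² = 3065/9]
   → E = (-23/3, 16/3)
3. B_x = -16  [B is the midpoint of DC]
4. B_y = 1/2  [B is the midpoint of DC]
   → B = (-16, 1/2)

B = (-16, 1/2)
E = (-23/3, 16/3)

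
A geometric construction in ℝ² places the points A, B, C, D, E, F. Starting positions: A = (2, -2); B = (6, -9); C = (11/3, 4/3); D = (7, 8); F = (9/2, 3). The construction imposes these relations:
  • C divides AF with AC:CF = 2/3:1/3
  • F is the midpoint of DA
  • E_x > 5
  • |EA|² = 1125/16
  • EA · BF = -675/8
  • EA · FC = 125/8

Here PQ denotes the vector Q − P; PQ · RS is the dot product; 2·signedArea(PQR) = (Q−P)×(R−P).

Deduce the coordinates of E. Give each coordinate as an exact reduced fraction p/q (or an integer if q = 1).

E = (23/4, 11/2)

1. E_x = 23/4  [EA · BF = -675/8 ∩ EA · FC = 125/8]
2. E_y = 11/2  [EA · BF = -675/8 ∩ EA · FC = 125/8]
   → E = (23/4, 11/2)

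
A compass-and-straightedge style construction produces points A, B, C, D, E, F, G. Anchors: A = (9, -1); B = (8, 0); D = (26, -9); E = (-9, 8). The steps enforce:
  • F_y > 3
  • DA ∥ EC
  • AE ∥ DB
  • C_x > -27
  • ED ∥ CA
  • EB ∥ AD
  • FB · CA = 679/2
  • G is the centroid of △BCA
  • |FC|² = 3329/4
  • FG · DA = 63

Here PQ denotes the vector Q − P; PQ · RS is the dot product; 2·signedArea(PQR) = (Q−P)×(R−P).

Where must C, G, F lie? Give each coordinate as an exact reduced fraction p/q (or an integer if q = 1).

C = (-26, 16)
F = (0, 7/2)
G = (-3, 5)

1. C_x = -26  [ED ∥ CA ∩ DA ∥ EC]
2. C_y = 16  [ED ∥ CA ∩ DA ∥ EC]
   → C = (-26, 16)
3. G_x = -3  [G is the centroid of △BCA]
4. G_y = 5  [G is the centroid of △BCA]
   → G = (-3, 5)
5. F_x = 0  [FG · DA = 63 ∩ FB · CA = 679/2]
6. F_y = 7/2  [FG · DA = 63 ∩ FB · CA = 679/2]
   → F = (0, 7/2)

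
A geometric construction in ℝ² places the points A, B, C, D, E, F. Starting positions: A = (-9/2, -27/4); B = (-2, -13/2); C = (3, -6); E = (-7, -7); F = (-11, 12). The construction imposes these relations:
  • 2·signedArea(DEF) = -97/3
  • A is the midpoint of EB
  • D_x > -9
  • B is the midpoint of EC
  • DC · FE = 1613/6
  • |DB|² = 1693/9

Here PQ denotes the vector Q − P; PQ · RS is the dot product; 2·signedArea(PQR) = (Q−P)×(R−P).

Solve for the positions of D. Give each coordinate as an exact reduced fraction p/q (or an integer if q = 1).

D = (-8, 35/6)

1. D_x = -8  [2·signedArea(DEF) = -97/3 ∩ DC · FE = 1613/6]
2. D_y = 35/6  [2·signedArea(DEF) = -97/3 ∩ DC · FE = 1613/6]
   → D = (-8, 35/6)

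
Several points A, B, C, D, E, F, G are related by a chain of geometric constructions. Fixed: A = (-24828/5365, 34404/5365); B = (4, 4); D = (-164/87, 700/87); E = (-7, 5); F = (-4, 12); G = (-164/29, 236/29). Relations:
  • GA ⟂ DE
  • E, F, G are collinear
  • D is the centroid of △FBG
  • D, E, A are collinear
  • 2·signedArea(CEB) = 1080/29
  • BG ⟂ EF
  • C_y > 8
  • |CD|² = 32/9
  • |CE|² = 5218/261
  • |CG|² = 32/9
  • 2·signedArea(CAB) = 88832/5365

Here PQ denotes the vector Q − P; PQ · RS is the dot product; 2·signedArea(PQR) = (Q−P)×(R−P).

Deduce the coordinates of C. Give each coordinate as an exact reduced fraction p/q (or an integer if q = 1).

1. C_x = -328/87  [2·signedArea(CAB) = 88832/5365 ∩ 2·signedArea(CEB) = 1080/29]
2. C_y = 704/87  [2·signedArea(CAB) = 88832/5365 ∩ 2·signedArea(CEB) = 1080/29]
   → C = (-328/87, 704/87)

C = (-328/87, 704/87)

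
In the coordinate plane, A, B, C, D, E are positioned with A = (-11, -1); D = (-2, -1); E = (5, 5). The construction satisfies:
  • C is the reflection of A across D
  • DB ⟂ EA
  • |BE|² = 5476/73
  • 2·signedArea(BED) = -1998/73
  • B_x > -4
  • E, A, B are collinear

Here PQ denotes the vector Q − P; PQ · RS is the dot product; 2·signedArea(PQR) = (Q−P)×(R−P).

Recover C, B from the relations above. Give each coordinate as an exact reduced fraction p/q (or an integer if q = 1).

B = (-227/73, 143/73)
C = (7, -1)

1. C_x = 7  [C is the reflection of A across D]
2. C_y = -1  [C is the reflection of A across D]
   → C = (7, -1)
3. B_x = -227/73  [E, A, B are collinear ∩ DB ⟂ EA]
4. B_y = 143/73  [E, A, B are collinear ∩ DB ⟂ EA]
   → B = (-227/73, 143/73)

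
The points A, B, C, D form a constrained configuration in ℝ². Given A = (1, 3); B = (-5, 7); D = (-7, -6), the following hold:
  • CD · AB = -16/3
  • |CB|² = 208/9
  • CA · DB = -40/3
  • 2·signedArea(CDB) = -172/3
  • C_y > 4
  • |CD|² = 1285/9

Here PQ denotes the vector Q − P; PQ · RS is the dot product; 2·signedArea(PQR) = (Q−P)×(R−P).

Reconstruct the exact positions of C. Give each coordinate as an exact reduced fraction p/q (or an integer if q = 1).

1. C_x = -1  [CA · DB = -40/3 ∩ CD · AB = -16/3]
2. C_y = 13/3  [CA · DB = -40/3 ∩ CD · AB = -16/3]
   → C = (-1, 13/3)

C = (-1, 13/3)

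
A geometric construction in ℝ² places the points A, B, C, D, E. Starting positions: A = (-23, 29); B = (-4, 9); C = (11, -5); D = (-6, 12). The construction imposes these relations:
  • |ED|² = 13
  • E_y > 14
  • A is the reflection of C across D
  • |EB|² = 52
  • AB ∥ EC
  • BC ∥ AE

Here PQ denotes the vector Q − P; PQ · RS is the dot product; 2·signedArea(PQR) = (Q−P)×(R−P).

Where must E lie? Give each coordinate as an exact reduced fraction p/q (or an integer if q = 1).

E = (-8, 15)

1. E_x = -8  [AB ∥ EC ∩ BC ∥ AE]
2. E_y = 15  [AB ∥ EC ∩ BC ∥ AE]
   → E = (-8, 15)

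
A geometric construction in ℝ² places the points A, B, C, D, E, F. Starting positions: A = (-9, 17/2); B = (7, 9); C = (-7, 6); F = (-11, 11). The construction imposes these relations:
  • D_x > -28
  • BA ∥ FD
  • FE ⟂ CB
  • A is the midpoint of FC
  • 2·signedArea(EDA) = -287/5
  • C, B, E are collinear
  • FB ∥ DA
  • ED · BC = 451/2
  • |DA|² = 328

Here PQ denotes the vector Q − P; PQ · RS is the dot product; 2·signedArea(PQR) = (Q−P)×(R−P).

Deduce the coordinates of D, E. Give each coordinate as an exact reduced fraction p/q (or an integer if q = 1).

1. D_x = -27  [FB ∥ DA ∩ BA ∥ FD]
2. D_y = 21/2  [FB ∥ DA ∩ BA ∥ FD]
   → D = (-27, 21/2)
3. E_x = -49/5  [C, B, E are collinear ∩ FE ⟂ CB]
4. E_y = 27/5  [C, B, E are collinear ∩ FE ⟂ CB]
   → E = (-49/5, 27/5)

D = (-27, 21/2)
E = (-49/5, 27/5)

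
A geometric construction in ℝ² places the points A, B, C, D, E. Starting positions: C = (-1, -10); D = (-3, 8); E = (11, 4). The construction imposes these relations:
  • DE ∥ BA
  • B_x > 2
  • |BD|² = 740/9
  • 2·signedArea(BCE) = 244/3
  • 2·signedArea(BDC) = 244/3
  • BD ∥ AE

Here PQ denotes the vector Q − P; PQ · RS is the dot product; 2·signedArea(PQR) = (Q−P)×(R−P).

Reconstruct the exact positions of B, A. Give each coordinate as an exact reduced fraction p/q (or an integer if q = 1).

1. B_x = 7/3  [2·signedArea(BCE) = 244/3 ∩ 2·signedArea(BDC) = 244/3]
2. B_y = 2/3  [2·signedArea(BCE) = 244/3 ∩ 2·signedArea(BDC) = 244/3]
   → B = (7/3, 2/3)
3. A_x = 49/3  [BD ∥ AE ∩ DE ∥ BA]
4. A_y = -10/3  [BD ∥ AE ∩ DE ∥ BA]
   → A = (49/3, -10/3)

A = (49/3, -10/3)
B = (7/3, 2/3)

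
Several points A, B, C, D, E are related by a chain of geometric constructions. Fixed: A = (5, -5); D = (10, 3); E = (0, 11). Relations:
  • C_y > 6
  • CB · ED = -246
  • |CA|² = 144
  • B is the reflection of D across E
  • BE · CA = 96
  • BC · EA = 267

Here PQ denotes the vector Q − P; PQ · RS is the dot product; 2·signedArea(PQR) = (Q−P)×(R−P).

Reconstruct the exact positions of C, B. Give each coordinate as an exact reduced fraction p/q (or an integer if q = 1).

B = (-10, 19)
C = (5, 7)

1. B_x = -10  [B is the reflection of D across E]
2. B_y = 19  [B is the reflection of D across E]
   → B = (-10, 19)
3. C_x = 5  [CB · ED = -246 ∩ BC · EA = 267]
4. C_y = 7  [CB · ED = -246 ∩ BC · EA = 267]
   → C = (5, 7)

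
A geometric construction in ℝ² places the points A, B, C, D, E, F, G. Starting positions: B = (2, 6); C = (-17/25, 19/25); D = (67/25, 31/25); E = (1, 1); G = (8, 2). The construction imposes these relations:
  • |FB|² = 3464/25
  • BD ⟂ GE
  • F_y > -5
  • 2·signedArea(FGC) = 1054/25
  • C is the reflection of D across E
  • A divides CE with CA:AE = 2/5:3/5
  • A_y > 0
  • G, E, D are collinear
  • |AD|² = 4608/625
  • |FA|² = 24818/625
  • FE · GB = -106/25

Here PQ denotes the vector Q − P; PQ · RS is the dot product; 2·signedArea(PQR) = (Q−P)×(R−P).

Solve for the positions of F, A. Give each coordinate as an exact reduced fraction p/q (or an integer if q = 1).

1. F_x = -84/25  [FE · GB = -106/25 ∩ 2·signedArea(FGC) = 1054/25]
2. F_y = -112/25  [FE · GB = -106/25 ∩ 2·signedArea(FGC) = 1054/25]
   → F = (-84/25, -112/25)
3. A_x = -1/125  [A divides CE with CA:AE = 2/5:3/5]
4. A_y = 107/125  [A divides CE with CA:AE = 2/5:3/5]
   → A = (-1/125, 107/125)

A = (-1/125, 107/125)
F = (-84/25, -112/25)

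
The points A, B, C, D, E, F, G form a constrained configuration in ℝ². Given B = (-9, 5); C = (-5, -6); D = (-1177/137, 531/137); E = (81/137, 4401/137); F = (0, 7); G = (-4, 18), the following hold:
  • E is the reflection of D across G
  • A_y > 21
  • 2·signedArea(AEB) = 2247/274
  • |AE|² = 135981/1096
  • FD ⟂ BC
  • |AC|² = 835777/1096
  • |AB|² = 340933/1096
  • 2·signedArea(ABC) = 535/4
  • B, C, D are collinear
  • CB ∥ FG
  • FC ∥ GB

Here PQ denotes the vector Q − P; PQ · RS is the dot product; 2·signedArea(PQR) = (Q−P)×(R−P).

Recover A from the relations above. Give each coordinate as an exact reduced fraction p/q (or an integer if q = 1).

A = (-1563/548, 11799/548)

1. A_x = -1563/548  [2·signedArea(AEB) = 2247/274 ∩ 2·signedArea(ABC) = 535/4]
2. A_y = 11799/548  [2·signedArea(AEB) = 2247/274 ∩ 2·signedArea(ABC) = 535/4]
   → A = (-1563/548, 11799/548)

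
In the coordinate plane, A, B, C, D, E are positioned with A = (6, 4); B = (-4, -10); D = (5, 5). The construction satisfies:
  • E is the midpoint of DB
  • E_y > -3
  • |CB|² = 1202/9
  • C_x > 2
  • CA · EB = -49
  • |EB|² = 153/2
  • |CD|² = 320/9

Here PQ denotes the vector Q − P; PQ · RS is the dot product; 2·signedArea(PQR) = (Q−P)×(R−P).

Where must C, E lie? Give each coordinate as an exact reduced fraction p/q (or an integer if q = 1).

C = (7/3, -1/3)
E = (1/2, -5/2)

1. E_x = 1/2  [E is the midpoint of DB]
2. E_y = -5/2  [E is the midpoint of DB]
   → E = (1/2, -5/2)
3. C_x = 7/3  [line 9/2·x + 15/2·y + -8 = 0 ∩ |CD|² = 320/9]
4. C_y = -1/3  [line 9/2·x + 15/2·y + -8 = 0 ∩ |CD|² = 320/9]
   → C = (7/3, -1/3)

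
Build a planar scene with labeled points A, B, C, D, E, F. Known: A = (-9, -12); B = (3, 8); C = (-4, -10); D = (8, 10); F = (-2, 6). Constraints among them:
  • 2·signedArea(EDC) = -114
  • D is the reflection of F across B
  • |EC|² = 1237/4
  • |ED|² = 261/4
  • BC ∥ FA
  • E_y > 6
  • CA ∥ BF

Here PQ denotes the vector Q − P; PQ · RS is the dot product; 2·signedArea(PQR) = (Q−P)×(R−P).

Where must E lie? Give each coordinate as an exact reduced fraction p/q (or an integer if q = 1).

1. E_x = 1/2  [line 20·x + -12·y + 74 = 0 ∩ |EC|² = 1237/4]
2. E_y = 7  [line 20·x + -12·y + 74 = 0 ∩ |EC|² = 1237/4]
   → E = (1/2, 7)

E = (1/2, 7)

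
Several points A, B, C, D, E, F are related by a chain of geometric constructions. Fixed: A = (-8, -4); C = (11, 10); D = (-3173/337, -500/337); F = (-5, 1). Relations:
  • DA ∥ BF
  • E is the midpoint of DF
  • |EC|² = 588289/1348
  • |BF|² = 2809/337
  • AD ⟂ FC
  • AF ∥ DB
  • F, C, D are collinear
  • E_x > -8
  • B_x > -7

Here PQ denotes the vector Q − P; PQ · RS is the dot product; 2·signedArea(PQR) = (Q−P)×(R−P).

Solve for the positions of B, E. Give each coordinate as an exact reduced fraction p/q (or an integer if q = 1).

B = (-2162/337, 1185/337)
E = (-2429/337, -163/674)

1. B_x = -2162/337  [DA ∥ BF ∩ AF ∥ DB]
2. B_y = 1185/337  [DA ∥ BF ∩ AF ∥ DB]
   → B = (-2162/337, 1185/337)
3. E_x = -2429/337  [E is the midpoint of DF]
4. E_y = -163/674  [E is the midpoint of DF]
   → E = (-2429/337, -163/674)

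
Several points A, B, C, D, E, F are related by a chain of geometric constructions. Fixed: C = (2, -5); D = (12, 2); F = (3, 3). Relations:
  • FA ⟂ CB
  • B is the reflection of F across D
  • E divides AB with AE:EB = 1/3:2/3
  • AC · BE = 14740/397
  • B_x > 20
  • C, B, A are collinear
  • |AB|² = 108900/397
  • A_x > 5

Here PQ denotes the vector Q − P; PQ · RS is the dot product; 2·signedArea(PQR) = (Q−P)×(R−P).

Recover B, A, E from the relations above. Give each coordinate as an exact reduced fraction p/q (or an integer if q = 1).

A = (2067/397, -1583/397)
B = (21, 1)
E = (4157/397, -923/397)

1. B_x = 21  [B is the reflection of F across D]
2. B_y = 1  [B is the reflection of F across D]
   → B = (21, 1)
3. A_x = 2067/397  [C, B, A are collinear ∩ FA ⟂ CB]
4. A_y = -1583/397  [C, B, A are collinear ∩ FA ⟂ CB]
   → A = (2067/397, -1583/397)
5. E_x = 4157/397  [E divides AB with AE:EB = 1/3:2/3]
6. E_y = -923/397  [E divides AB with AE:EB = 1/3:2/3]
   → E = (4157/397, -923/397)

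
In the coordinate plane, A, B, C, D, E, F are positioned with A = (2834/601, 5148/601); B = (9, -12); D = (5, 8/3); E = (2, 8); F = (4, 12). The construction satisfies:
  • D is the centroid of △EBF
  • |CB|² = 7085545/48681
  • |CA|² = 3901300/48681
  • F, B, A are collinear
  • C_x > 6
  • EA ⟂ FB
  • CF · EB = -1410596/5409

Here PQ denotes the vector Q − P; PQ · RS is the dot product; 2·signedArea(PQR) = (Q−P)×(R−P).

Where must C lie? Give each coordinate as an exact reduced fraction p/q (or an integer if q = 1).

1. C_x = 11248/1803  [line -7·x + 20·y + 263888/5409 = 0 ∩ |CB|² = 7085545/48681]
2. C_y = -1384/5409  [line -7·x + 20·y + 263888/5409 = 0 ∩ |CB|² = 7085545/48681]
   → C = (11248/1803, -1384/5409)

C = (11248/1803, -1384/5409)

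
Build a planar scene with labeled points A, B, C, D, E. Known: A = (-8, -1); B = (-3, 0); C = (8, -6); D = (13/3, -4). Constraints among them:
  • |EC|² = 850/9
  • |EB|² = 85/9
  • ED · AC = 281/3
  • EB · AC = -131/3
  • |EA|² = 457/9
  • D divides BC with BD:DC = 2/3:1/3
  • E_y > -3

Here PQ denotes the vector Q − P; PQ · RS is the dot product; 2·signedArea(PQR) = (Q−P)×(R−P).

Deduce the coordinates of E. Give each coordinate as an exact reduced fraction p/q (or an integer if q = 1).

1. E_x = -1  [line -16·x + 5·y + -13/3 = 0 ∩ |EC|² = 850/9]
2. E_y = -7/3  [line -16·x + 5·y + -13/3 = 0 ∩ |EC|² = 850/9]
   → E = (-1, -7/3)

E = (-1, -7/3)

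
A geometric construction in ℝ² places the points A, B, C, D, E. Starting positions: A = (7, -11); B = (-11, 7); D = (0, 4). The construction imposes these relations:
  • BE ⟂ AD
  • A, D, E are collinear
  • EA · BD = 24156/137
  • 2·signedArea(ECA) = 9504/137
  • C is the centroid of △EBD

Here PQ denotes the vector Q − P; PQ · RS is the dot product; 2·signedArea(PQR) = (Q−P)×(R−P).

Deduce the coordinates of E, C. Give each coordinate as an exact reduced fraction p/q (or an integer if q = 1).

C = (-1934/411, 990/137)
E = (-427/137, 1463/137)

1. E_x = -427/137  [A, D, E are collinear ∩ BE ⟂ AD]
2. E_y = 1463/137  [A, D, E are collinear ∩ BE ⟂ AD]
   → E = (-427/137, 1463/137)
3. C_x = -1934/411  [C is the centroid of △EBD]
4. C_y = 990/137  [C is the centroid of △EBD]
   → C = (-1934/411, 990/137)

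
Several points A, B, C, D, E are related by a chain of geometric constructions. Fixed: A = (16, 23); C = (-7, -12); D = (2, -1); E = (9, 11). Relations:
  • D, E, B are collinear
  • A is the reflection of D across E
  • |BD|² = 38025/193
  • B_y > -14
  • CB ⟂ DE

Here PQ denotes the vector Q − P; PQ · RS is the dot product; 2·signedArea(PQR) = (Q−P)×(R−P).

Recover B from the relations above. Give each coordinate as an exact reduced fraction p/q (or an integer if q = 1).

1. B_x = -979/193  [D, E, B are collinear ∩ CB ⟂ DE]
2. B_y = -2533/193  [D, E, B are collinear ∩ CB ⟂ DE]
   → B = (-979/193, -2533/193)

B = (-979/193, -2533/193)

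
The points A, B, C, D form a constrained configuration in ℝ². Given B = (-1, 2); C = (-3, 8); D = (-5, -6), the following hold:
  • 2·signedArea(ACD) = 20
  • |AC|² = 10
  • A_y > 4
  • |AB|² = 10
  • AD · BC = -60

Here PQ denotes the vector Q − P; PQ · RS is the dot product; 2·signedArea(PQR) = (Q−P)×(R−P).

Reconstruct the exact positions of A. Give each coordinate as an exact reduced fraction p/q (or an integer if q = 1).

1. A_x = -2  [AD · BC = -60 ∩ 2·signedArea(ACD) = 20]
2. A_y = 5  [AD · BC = -60 ∩ 2·signedArea(ACD) = 20]
   → A = (-2, 5)

A = (-2, 5)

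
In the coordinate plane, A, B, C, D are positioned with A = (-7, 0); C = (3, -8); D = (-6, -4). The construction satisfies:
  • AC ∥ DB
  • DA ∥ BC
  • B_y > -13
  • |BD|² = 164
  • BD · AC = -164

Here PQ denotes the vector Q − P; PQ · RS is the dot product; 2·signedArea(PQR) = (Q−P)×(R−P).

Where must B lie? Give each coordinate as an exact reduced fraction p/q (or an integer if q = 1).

B = (4, -12)

1. B_x = 4  [DA ∥ BC ∩ AC ∥ DB]
2. B_y = -12  [DA ∥ BC ∩ AC ∥ DB]
   → B = (4, -12)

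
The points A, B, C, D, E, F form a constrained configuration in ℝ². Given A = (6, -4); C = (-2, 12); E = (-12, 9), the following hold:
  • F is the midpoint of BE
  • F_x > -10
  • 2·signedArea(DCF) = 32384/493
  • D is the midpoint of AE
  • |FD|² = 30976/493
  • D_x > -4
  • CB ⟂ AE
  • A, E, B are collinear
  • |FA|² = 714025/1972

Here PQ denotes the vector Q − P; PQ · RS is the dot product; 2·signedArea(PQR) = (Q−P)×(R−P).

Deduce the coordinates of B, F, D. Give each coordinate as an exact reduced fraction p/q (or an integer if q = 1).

1. B_x = -3378/493  [A, E, B are collinear ∩ CB ⟂ AE]
2. B_y = 2604/493  [A, E, B are collinear ∩ CB ⟂ AE]
   → B = (-3378/493, 2604/493)
3. F_x = -4647/493  [F is the midpoint of BE]
4. F_y = 7041/986  [F is the midpoint of BE]
   → F = (-4647/493, 7041/986)
5. D_x = -3  [D is the midpoint of AE]
6. D_y = 5/2  [D is the midpoint of AE]
   → D = (-3, 5/2)

B = (-3378/493, 2604/493)
D = (-3, 5/2)
F = (-4647/493, 7041/986)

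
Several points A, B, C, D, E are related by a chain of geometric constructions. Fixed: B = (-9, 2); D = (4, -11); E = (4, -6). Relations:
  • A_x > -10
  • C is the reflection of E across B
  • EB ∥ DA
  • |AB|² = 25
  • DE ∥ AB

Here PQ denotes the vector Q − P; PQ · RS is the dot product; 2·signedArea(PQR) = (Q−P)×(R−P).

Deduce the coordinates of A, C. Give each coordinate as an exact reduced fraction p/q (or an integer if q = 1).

1. A_x = -9  [DE ∥ AB ∩ EB ∥ DA]
2. A_y = -3  [DE ∥ AB ∩ EB ∥ DA]
   → A = (-9, -3)
3. C_x = -22  [C is the reflection of E across B]
4. C_y = 10  [C is the reflection of E across B]
   → C = (-22, 10)

A = (-9, -3)
C = (-22, 10)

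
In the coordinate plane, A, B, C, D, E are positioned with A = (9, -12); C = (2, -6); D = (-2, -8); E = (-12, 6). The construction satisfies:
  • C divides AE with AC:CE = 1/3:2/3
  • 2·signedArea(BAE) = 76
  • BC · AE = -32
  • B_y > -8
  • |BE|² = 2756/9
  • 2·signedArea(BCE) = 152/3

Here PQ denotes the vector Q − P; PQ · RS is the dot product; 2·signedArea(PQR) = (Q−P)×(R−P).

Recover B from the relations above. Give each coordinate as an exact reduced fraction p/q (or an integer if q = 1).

B = (-2/3, -22/3)

1. B_x = -2/3  [2·signedArea(BAE) = 76 ∩ BC · AE = -32]
2. B_y = -22/3  [2·signedArea(BAE) = 76 ∩ BC · AE = -32]
   → B = (-2/3, -22/3)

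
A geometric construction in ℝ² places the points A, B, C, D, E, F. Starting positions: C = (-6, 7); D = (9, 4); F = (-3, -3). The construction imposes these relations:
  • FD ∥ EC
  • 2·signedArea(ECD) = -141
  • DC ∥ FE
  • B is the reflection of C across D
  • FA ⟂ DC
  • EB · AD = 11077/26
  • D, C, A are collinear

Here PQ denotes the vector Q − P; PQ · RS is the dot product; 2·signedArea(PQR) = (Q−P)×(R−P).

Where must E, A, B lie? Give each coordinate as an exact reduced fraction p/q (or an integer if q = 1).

A = (-31/26, 157/26)
B = (24, 1)
E = (-18, 0)

1. E_x = -18  [FD ∥ EC ∩ DC ∥ FE]
2. E_y = 0  [FD ∥ EC ∩ DC ∥ FE]
   → E = (-18, 0)
3. A_x = -31/26  [D, C, A are collinear ∩ FA ⟂ DC]
4. A_y = 157/26  [D, C, A are collinear ∩ FA ⟂ DC]
   → A = (-31/26, 157/26)
5. B_x = 24  [B is the reflection of C across D]
6. B_y = 1  [B is the reflection of C across D]
   → B = (24, 1)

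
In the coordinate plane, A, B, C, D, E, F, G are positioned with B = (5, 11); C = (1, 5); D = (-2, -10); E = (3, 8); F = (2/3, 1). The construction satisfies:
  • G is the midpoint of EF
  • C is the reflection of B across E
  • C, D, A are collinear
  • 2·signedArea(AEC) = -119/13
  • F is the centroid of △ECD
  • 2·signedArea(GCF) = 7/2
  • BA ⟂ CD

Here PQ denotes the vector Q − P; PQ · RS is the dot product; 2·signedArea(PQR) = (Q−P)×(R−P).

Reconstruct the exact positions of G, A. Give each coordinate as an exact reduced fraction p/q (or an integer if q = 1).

1. G_x = 11/6  [G is the midpoint of EF]
2. G_y = 9/2  [G is the midpoint of EF]
   → G = (11/6, 9/2)
3. A_x = 30/13  [C, D, A are collinear ∩ BA ⟂ CD]
4. A_y = 150/13  [C, D, A are collinear ∩ BA ⟂ CD]
   → A = (30/13, 150/13)

A = (30/13, 150/13)
G = (11/6, 9/2)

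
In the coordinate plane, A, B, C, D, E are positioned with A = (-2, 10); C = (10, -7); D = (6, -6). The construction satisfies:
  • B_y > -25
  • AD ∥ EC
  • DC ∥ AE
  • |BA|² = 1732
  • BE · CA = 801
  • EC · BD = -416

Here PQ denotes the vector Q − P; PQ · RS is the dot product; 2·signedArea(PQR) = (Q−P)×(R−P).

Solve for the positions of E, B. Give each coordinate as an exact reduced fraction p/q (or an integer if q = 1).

1. E_x = 2  [AD ∥ EC ∩ DC ∥ AE]
2. E_y = 9  [AD ∥ EC ∩ DC ∥ AE]
   → E = (2, 9)
3. B_x = 22  [BE · CA = 801 ∩ EC · BD = -416]
4. B_y = -24  [BE · CA = 801 ∩ EC · BD = -416]
   → B = (22, -24)

B = (22, -24)
E = (2, 9)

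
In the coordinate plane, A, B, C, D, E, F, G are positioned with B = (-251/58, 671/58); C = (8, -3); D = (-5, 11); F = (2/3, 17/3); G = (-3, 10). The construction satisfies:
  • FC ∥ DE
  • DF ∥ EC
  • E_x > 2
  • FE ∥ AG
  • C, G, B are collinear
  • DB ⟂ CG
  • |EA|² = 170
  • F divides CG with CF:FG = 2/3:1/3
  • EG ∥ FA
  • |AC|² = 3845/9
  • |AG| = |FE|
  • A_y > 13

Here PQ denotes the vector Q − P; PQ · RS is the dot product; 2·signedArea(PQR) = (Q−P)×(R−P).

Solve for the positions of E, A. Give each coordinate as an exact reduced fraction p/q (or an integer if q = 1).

1. E_x = 7/3  [DF ∥ EC ∩ FC ∥ DE]
2. E_y = 7/3  [DF ∥ EC ∩ FC ∥ DE]
   → E = (7/3, 7/3)
3. A_x = -14/3  [FE ∥ AG ∩ EG ∥ FA]
4. A_y = 40/3  [FE ∥ AG ∩ EG ∥ FA]
   → A = (-14/3, 40/3)

A = (-14/3, 40/3)
E = (7/3, 7/3)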